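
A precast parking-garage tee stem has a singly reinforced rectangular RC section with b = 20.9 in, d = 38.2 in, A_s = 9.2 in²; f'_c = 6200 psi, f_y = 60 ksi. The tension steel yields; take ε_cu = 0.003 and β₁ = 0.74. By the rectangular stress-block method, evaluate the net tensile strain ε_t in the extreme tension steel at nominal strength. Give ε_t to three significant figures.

a = A_s f_y/(0.85 f'_c b) = 5.012 in.
β₁ = 0.74, so c = a/β₁ = 5.012/0.74 = 6.773 in.
From the linear strain diagram with ε_cu = 0.003: ε_t = 0.003 (d − c)/c = 0.003 × (38.2 − 6.773)/6.773 = 0.0139.
Since ε_t ≥ 0.005, the section is tension-controlled.

ε_t ≈ 0.0139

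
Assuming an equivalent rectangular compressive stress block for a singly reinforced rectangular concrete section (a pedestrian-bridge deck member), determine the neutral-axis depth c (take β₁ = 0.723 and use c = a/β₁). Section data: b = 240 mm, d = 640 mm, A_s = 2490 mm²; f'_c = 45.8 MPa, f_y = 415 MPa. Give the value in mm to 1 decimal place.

T = A_s f_y = 2490 × 415 = 1033350 N = 1033.35 kN.
Setting C = 0.85 f'_c a b equal to T: a = 1033350/(0.85 × 45.8 × 240) = 110.599 mm.
With β₁ = 0.723, c = a/β₁ = 110.599/0.723 = 153.0 mm.

c ≈ 153.0 mm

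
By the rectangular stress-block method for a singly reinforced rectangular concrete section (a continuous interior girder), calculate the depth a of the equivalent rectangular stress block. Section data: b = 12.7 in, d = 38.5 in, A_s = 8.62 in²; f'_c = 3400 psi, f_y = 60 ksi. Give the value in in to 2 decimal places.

T = A_s f_y = 8.62 × 60 = 517.2 kips.
a = T/(0.85 f'_c b) = 517.2/(0.85 × 3.4 × 12.7) = 14.09 in.

a ≈ 14.09 in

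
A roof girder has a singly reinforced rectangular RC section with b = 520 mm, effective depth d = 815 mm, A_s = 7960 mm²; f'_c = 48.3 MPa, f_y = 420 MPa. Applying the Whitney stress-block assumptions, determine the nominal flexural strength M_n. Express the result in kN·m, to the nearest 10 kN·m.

M_n ≈ 2460 kN·m

T = A_s f_y = 7960 × 420 = 3343200 N = 3343.2 kN.
From C = T: a = T/(0.85 f'_c b) = 3343200/(0.85 × 48.3 × 520) = 156.60 mm.
M_n = T(d − a/2) = 3343.2 kN × (815 − 78.3) mm = 2462.94 kN·m.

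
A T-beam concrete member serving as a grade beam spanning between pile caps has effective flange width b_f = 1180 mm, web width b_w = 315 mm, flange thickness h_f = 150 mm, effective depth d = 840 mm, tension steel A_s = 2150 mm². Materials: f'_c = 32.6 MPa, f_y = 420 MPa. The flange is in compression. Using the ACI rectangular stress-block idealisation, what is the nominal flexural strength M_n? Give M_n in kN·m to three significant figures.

M_n ≈ 746 kN·m

Tension: T = A_s f_y = 2150 × 420 = 903000 N.
Try a within the flange: a = T/(0.85 f'_c b_f) = 903000/(0.85 × 32.6 × 1180) = 27.62 mm.
Since a = 27.62 ≤ h_f = 150 mm, the stress block lies entirely in the flange; analyse as a rectangular beam of width b_f.
M_n = T(d − a/2) = 903000 × (840 − 13.81) = 746.05 × 10⁶ N·mm.
M_n = 746.05 kN·m.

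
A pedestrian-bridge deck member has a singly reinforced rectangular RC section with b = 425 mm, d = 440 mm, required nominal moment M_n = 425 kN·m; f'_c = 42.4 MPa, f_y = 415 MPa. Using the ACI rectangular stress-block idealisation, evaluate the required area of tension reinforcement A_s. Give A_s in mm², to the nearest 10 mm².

A_s ≈ 2520 mm²

With M_n = 0.85 f'_c a b (d − a/2), solve the quadratic for a:
a = d − √(d² − 2M_n/(0.85 f'_c b)) = 440 − √(440² − 2 × 425×10⁶/(0.85 × 42.4 × 425)) = 68.37 mm.
A_s = 0.85 f'_c a b / f_y = 0.85 × 42.4 × 68.37 × 425 / 415 = 2523.4 mm².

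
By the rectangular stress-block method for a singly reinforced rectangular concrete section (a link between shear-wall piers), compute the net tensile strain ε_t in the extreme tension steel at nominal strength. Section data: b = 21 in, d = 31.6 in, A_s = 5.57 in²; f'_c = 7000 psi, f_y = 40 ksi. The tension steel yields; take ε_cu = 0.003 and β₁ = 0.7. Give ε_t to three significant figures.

ε_t ≈ 0.0342

a = A_s f_y/(0.85 f'_c b) = 1.783 in.
β₁ = 0.7, so c = a/β₁ = 1.783/0.7 = 2.547 in.
From the linear strain diagram with ε_cu = 0.003: ε_t = 0.003 (d − c)/c = 0.003 × (31.6 − 2.547)/2.547 = 0.0342.
Since ε_t ≥ 0.005, the section is tension-controlled.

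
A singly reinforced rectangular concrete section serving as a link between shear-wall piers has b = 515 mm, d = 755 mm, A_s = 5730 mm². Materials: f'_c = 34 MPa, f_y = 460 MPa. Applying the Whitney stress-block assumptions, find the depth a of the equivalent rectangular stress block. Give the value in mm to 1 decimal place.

a ≈ 177.1 mm

T = A_s f_y = 5730 × 460 = 2635800 N = 2635.8 kN.
Setting C = 0.85 f'_c a b equal to T: a = 2635800/(0.85 × 34 × 515) = 177.1 mm.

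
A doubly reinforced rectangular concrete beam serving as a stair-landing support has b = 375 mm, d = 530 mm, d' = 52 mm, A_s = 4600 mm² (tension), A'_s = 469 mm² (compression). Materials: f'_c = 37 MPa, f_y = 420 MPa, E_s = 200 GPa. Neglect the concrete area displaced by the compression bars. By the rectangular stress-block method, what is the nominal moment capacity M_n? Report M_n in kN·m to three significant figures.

Assume both tension and compression steel yield.
Net tension couple steel: A_s − A'_s = 4131 mm².
a = (A_s − A'_s) f_y / (0.85 f'_c b) = 1735020/(0.85 × 37 × 375) = 147.11 mm.
c = a/β₁ = 147.11/0.786 = 187.16 mm; ε'_s = 0.003(c − d')/c = 0.0022 ≥ f_y/E_s = 0.0021, so compression steel does yield.
M_n = (A_s − A'_s) f_y (d − a/2) + A'_s f_y (d − d') = [1735020 × (530 − 73.555) + 196980 × (530 − 52)] × 10⁻⁶ = 791.94 + 94.16 = 886.10 kN·m.

M_n ≈ 886 kN·m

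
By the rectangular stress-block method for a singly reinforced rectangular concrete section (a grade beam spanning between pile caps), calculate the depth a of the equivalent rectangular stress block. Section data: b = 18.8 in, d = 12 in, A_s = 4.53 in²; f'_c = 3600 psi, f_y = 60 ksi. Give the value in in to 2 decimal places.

T = A_s f_y = 4.53 × 60 = 271.8 kips.
a = T/(0.85 f'_c b) = 271.8/(0.85 × 3.6 × 18.8) = 4.72 in.

a ≈ 4.72 in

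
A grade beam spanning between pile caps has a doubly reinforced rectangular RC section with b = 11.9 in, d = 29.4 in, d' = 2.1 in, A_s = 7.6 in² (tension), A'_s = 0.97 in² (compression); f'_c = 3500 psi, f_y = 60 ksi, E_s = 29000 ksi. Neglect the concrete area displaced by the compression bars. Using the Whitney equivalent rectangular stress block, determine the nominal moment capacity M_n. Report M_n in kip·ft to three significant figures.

Assume both steels yield.
a = (A_s − A'_s) f_y/(0.85 f'_c b) = (7.6 − 0.97) × 60/(0.85 × 3.5 × 11.9) = 11.236 in.
c = a/β₁ = 11.236/0.85 = 13.219 in; ε'_s = 0.003(c − d')/c = 0.0025 ≥ ε_y = 0.0021, so the compression steel yields.
M_n = (A_s − A'_s) f_y (d − a/2) + A'_s f_y (d − d') = 397.8 × (29.4 − 5.618) + 58.2 × (29.4 − 2.1) = 9460.5 + 1588.9 = 11049.4 kip·in = 11049.4/12 = 920.78 kip·ft.

M_n ≈ 921 kip·ft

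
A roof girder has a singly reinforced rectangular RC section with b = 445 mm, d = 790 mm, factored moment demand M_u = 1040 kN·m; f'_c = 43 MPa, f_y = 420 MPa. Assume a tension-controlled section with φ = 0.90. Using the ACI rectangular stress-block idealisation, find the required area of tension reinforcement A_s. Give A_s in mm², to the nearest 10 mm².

M_n = M_u/φ = 1040/0.90 = 1155.56 kN·m.
With M_n = 0.85 f'_c a b (d − a/2), solve the quadratic for a:
a = d − √(d² − 2M_n/(0.85 f'_c b)) = 790 − √(790² − 2 × 1155.56×10⁶/(0.85 × 43 × 445)) = 95.73 mm.
A_s = 0.85 f'_c a b / f_y = 0.85 × 43 × 95.73 × 445 / 420 = 3707.2 mm².

A_s ≈ 3710 mm²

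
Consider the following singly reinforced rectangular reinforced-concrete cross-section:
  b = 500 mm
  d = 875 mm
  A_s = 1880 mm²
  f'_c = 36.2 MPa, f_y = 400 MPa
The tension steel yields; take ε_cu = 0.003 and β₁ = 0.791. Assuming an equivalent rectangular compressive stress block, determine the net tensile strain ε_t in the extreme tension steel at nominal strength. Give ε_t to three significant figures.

a = A_s f_y/(0.85 f'_c b) = 48.88 mm.
β₁ = 0.791, so c = a/β₁ = 48.88/0.791 = 61.80 mm.
From the linear strain diagram with ε_cu = 0.003: ε_t = 0.003 (d − c)/c = 0.003 × (875 − 61.80)/61.80 = 0.0395.
Since ε_t ≥ 0.005, the section is tension-controlled.

ε_t ≈ 0.0395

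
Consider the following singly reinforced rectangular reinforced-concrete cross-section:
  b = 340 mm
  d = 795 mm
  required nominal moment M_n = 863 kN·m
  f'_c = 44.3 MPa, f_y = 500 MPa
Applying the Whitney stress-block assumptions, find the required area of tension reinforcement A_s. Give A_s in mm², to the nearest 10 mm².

A_s ≈ 2300 mm²

With M_n = 0.85 f'_c a b (d − a/2), solve the quadratic for a:
a = d − √(d² − 2M_n/(0.85 f'_c b)) = 795 − √(795² − 2 × 863×10⁶/(0.85 × 44.3 × 340)) = 89.87 mm.
A_s = 0.85 f'_c a b / f_y = 0.85 × 44.3 × 89.87 × 340 / 500 = 2301.2 mm².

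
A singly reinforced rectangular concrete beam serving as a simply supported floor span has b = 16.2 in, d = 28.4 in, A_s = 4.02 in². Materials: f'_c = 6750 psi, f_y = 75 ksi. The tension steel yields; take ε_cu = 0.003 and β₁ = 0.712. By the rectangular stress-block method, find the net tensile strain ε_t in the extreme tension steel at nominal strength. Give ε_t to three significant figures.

a = A_s f_y/(0.85 f'_c b) = 3.244 in.
β₁ = 0.712, so c = a/β₁ = 3.244/0.712 = 4.556 in.
From the linear strain diagram with ε_cu = 0.003: ε_t = 0.003 (d − c)/c = 0.003 × (28.4 − 4.556)/4.556 = 0.0157.
Since ε_t ≥ 0.005, the section is tension-controlled.

ε_t ≈ 0.0157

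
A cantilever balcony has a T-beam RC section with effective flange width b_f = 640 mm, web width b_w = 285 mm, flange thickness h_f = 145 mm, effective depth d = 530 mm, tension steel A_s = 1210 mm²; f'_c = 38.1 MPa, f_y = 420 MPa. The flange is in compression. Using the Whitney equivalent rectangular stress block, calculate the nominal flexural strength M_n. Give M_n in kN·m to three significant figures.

Tension: T = A_s f_y = 1210 × 420 = 508200 N.
Try a within the flange: a = T/(0.85 f'_c b_f) = 508200/(0.85 × 38.1 × 640) = 24.52 mm.
Since a = 24.52 ≤ h_f = 145 mm, the stress block lies entirely in the flange; analyse as a rectangular beam of width b_f.
M_n = T(d − a/2) = 508200 × (530 − 12.26) = 263.12 × 10⁶ N·mm.
M_n = 263.12 kN·m.

M_n ≈ 263 kN·m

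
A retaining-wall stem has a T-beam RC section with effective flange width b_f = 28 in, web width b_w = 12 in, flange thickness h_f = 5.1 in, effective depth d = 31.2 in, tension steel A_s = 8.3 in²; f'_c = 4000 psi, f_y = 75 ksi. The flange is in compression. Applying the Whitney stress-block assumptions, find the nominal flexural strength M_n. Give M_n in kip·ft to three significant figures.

Tension: T = A_s f_y = 8.3 × 75 = 622.5 kips.
Try a within the flange: a = T/(0.85 f'_c b_f) = 622.5/(0.85 × 4 × 28) = 6.539 in.
a = 6.539 > h_f = 5.1 in: the block extends into the web. Split into flange-overhang and web parts.
C_f = 0.85 f'_c (b_f − b_w) h_f = 0.85 × 4 × (28 − 12) × 5.1 = 277.4 kips.
Remaining web compression depth: a_w = (T − C_f)/(0.85 f'_c b_w) = (622.5 − 277.4)/(0.85 × 4 × 12) = 8.458 in.
M_n = C_f(d − h_f/2) + (T − C_f)(d − a_w/2) = 277.4 × (31.2 − 2.55) + 345.1 × (31.2 − 4.229) = 7947.5 + 9307.7 = 17255.2 kip·in.
M_n = 17255.2/12 = 1437.93 kip·ft.

M_n ≈ 1440 kip·ft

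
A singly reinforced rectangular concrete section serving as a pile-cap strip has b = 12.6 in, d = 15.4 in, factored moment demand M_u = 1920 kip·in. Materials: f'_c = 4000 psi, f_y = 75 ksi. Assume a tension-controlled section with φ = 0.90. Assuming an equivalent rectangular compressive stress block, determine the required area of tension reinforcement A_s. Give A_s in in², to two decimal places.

A_s ≈ 2.10 in²

M_n = M_u/φ = 1920/0.90 = 2133.33 kip·in.
From M_n = 0.85 f'_c a b (d − a/2):
a = d − √(d² − 2M_n/(0.85 f'_c b)) = 15.4 − √(15.4² − 2 × 2133.33/(0.85 × 4 × 12.6)) = 3.671 in.
A_s = 0.85 f'_c a b / f_y = 0.85 × 4 × 3.671 × 12.6 / 75 = 2.097 in².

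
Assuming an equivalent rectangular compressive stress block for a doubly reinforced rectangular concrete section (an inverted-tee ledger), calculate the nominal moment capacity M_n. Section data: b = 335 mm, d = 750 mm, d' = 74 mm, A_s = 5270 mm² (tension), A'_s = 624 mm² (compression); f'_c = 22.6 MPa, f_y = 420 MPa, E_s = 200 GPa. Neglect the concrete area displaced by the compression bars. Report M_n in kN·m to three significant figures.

Assume both tension and compression steel yield.
Net tension couple steel: A_s − A'_s = 4646 mm².
a = (A_s − A'_s) f_y / (0.85 f'_c b) = 1951320/(0.85 × 22.6 × 335) = 303.22 mm.
c = a/β₁ = 303.22/0.85 = 356.73 mm; ε'_s = 0.003(c − d')/c = 0.0024 ≥ f_y/E_s = 0.0021, so compression steel does yield.
M_n = (A_s − A'_s) f_y (d − a/2) + A'_s f_y (d − d') = [1951320 × (750 − 151.61) + 262080 × (750 − 74)] × 10⁻⁶ = 1167.65 + 177.17 = 1344.82 kN·m.

M_n ≈ 1340 kN·m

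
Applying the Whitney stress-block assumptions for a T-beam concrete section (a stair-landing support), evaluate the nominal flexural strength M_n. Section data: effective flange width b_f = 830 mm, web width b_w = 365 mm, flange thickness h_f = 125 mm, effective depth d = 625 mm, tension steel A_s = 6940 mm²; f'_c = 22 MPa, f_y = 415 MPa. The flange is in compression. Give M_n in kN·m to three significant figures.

Tension: T = A_s f_y = 6940 × 415 = 2880100 N.
Try a within the flange: a = T/(0.85 f'_c b_f) = 2880100/(0.85 × 22 × 830) = 185.56 mm.
a = 185.56 > h_f = 125 mm: the block extends into the web. Split into flange-overhang and web parts.
C_f = 0.85 f'_c (b_f − b_w) h_f = 0.85 × 22 × (830 − 365) × 125 = 1086938 N.
Remaining web compression depth: a_w = (T − C_f)/(0.85 f'_c b_w) = (2880100 − 1086938)/(0.85 × 22 × 365) = 262.72 mm.
M_n = C_f(d − h_f/2) + (T − C_f)(d − a_w/2) = 1086938 × (625 − 62.5) + 1793162 × (625 − 131.36) = 611.40 + 885.18 = 1496.58 × 10⁶ N·mm.
M_n = 1496.58 kN·m.

M_n ≈ 1500 kN·m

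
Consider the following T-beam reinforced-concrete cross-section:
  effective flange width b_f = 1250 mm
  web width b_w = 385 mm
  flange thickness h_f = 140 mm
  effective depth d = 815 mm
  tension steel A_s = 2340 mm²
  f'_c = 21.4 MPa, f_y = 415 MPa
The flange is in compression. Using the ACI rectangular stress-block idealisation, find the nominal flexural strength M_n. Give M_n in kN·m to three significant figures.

Tension: T = A_s f_y = 2340 × 415 = 971100 N.
Try a within the flange: a = T/(0.85 f'_c b_f) = 971100/(0.85 × 21.4 × 1250) = 42.71 mm.
Since a = 42.71 ≤ h_f = 140 mm, the stress block lies entirely in the flange; analyse as a rectangular beam of width b_f.
M_n = T(d − a/2) = 971100 × (815 − 21.355) = 770.71 × 10⁶ N·mm.
M_n = 770.71 kN·m.

M_n ≈ 771 kN·m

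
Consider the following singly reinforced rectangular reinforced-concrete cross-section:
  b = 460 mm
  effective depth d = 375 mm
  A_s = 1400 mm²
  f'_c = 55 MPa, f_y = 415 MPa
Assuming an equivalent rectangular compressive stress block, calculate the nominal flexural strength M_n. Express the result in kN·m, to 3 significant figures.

M_n ≈ 210 kN·m

T = A_s f_y = 1400 × 415 = 581000 N = 581 kN.
From C = T: a = T/(0.85 f'_c b) = 581000/(0.85 × 55 × 460) = 27.02 mm.
M_n = T(d − a/2) = 581 kN × (375 − 13.51) mm = 210.03 kN·m.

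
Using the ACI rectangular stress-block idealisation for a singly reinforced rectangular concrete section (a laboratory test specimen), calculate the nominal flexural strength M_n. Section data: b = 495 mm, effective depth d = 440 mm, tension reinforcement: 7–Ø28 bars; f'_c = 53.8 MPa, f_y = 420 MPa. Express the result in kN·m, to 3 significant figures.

A_s = 7 × 616 = 4312 mm².
T = A_s f_y = 4312 × 420 = 1811040 N = 1811.04 kN.
From C = T: a = T/(0.85 f'_c b) = 1811040/(0.85 × 53.8 × 495) = 80.01 mm.
M_n = T(d − a/2) = 1811.04 kN × (440 − 40.005) mm = 724.41 kN·m.

M_n ≈ 724 kN·m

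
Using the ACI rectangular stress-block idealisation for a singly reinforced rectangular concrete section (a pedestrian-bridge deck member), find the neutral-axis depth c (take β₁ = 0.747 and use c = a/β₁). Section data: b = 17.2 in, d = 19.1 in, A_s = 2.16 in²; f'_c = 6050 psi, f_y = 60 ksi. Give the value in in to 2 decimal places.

T = A_s f_y = 2.16 × 60 = 129.6 kips.
a = T/(0.85 f'_c b) = 129.6/(0.85 × 6.05 × 17.2) = 1.4652 in.
With β₁ = 0.747, c = a/β₁ = 1.4652/0.747 = 1.96 in.

c ≈ 1.96 in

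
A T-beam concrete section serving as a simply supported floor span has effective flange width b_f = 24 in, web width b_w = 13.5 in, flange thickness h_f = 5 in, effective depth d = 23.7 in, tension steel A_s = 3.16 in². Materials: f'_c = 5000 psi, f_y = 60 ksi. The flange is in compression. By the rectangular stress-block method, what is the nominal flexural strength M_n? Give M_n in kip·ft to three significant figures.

Tension: T = A_s f_y = 3.16 × 60 = 189.6 kips.
Try a within the flange: a = T/(0.85 f'_c b_f) = 189.6/(0.85 × 5 × 24) = 1.859 in.
Since a = 1.859 ≤ h_f = 5 in, the stress block lies entirely in the flange; analyse as a rectangular beam of width b_f.
M_n = T(d − a/2) = 189.6 × (23.7 − 0.9295) = 4317.3 kip·in.
M_n = 4317.3/12 = 359.78 kip·ft.

M_n ≈ 360 kip·ft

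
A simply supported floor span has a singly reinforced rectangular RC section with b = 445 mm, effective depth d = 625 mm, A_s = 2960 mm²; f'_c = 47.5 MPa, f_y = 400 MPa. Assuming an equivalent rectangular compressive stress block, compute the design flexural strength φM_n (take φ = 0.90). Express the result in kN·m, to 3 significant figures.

T = A_s f_y = 2960 × 400 = 1184000 N = 1184 kN.
From C = T: a = T/(0.85 f'_c b) = 1184000/(0.85 × 47.5 × 445) = 65.90 mm.
M_n = T(d − a/2) = 1184 kN × (625 − 32.95) mm = 700.99 kN·m.
φM_n = 0.90 × 700.99 = 630.89 kN·m.

φM_n ≈ 631 kN·m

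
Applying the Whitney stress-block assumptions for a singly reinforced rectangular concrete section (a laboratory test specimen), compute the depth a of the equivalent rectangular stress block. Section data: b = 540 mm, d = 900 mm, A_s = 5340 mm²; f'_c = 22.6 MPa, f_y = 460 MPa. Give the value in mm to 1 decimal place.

a ≈ 236.8 mm

T = A_s f_y = 5340 × 460 = 2456400 N = 2456.4 kN.
Setting C = 0.85 f'_c a b equal to T: a = 2456400/(0.85 × 22.6 × 540) = 236.8 mm.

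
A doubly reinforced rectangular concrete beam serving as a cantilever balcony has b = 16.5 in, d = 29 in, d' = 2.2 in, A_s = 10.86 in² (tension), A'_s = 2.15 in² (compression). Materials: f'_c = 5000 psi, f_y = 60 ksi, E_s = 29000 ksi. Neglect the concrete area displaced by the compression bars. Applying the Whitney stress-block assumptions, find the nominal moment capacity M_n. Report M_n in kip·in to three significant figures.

Assume both steels yield.
a = (A_s − A'_s) f_y/(0.85 f'_c b) = (10.86 − 2.15) × 60/(0.85 × 5 × 16.5) = 7.452 in.
c = a/β₁ = 7.452/0.8 = 9.315 in; ε'_s = 0.003(c − d')/c = 0.0023 ≥ ε_y = 0.0021, so the compression steel yields.
M_n = (A_s − A'_s) f_y (d − a/2) + A'_s f_y (d − d') = 522.6 × (29 − 3.726) + 129 × (29 − 2.2) = 13208.2 + 3457.2 = 16665.4 kip·in.

M_n ≈ 16700 kip·in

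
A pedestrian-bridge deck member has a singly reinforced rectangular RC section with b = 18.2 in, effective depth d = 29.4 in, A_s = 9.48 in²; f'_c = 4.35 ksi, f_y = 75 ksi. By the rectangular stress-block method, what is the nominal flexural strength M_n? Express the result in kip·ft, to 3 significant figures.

M_n ≈ 1430 kip·ft

T = A_s f_y = 9.48 × 75 = 711 kips.
a = T/(0.85 f'_c b) = 711/(0.85 × 4.35 × 18.2) = 10.565 in.
M_n = T(d − a/2) = 711 × (29.4 − 5.2825) = 17147.5 kip·in = 17147.5/12 = 1428.96 kip·ft.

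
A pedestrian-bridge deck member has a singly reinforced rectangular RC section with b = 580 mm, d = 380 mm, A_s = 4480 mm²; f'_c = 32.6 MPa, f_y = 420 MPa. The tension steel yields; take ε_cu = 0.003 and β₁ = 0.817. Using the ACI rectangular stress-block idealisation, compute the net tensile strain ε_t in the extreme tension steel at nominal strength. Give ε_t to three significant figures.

a = A_s f_y/(0.85 f'_c b) = 117.07 mm.
β₁ = 0.817, so c = a/β₁ = 117.07/0.817 = 143.29 mm.
From the linear strain diagram with ε_cu = 0.003: ε_t = 0.003 (d − c)/c = 0.003 × (380 − 143.29)/143.29 = 0.00496.
ε_t is between 0.004 and 0.005 — transition zone.

ε_t ≈ 0.00496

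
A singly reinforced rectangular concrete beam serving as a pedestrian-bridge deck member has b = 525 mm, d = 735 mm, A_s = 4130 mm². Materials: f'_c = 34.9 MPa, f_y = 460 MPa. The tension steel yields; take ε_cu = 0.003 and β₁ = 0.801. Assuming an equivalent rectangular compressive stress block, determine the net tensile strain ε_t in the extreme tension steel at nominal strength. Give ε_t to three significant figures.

ε_t ≈ 0.0115

a = A_s f_y/(0.85 f'_c b) = 121.98 mm.
β₁ = 0.801, so c = a/β₁ = 121.98/0.801 = 152.28 mm.
From the linear strain diagram with ε_cu = 0.003: ε_t = 0.003 (d − c)/c = 0.003 × (735 − 152.28)/152.28 = 0.0115.
Since ε_t ≥ 0.005, the section is tension-controlled.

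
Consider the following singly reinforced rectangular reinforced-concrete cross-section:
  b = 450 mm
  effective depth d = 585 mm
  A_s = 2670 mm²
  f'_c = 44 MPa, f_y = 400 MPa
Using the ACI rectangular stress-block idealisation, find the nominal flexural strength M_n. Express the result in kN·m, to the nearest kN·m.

M_n ≈ 591 kN·m

T = A_s f_y = 2670 × 400 = 1068000 N = 1068 kN.
From C = T: a = T/(0.85 f'_c b) = 1068000/(0.85 × 44 × 450) = 63.46 mm.
M_n = T(d − a/2) = 1068 kN × (585 − 31.73) mm = 590.89 kN·m.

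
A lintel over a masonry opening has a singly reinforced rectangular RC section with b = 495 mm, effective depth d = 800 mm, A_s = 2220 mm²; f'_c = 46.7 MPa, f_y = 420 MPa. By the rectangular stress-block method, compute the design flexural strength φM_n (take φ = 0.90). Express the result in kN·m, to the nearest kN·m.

T = A_s f_y = 2220 × 420 = 932400 N = 932.4 kN.
From C = T: a = T/(0.85 f'_c b) = 932400/(0.85 × 46.7 × 495) = 47.45 mm.
M_n = T(d − a/2) = 932.4 kN × (800 − 23.725) mm = 723.80 kN·m.
φM_n = 0.90 × 723.80 = 651.42 kN·m.

φM_n ≈ 651 kN·m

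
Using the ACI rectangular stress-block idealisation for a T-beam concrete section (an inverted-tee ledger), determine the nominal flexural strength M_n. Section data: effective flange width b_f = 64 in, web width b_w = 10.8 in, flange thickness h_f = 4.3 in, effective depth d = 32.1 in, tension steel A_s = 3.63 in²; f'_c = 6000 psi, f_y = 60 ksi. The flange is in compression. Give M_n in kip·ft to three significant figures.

Tension: T = A_s f_y = 3.63 × 60 = 217.8 kips.
Try a within the flange: a = T/(0.85 f'_c b_f) = 217.8/(0.85 × 6 × 64) = 0.667 in.
Since a = 0.667 ≤ h_f = 4.3 in, the stress block lies entirely in the flange; analyse as a rectangular beam of width b_f.
M_n = T(d − a/2) = 217.8 × (32.1 − 0.3335) = 6918.7 kip·in.
M_n = 6918.7/12 = 576.56 kip·ft.

M_n ≈ 577 kip·ft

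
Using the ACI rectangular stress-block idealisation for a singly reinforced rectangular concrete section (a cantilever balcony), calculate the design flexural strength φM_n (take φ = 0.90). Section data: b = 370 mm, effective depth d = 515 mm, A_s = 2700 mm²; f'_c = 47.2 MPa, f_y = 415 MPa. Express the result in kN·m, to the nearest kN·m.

T = A_s f_y = 2700 × 415 = 1120500 N = 1120.5 kN.
From C = T: a = T/(0.85 f'_c b) = 1120500/(0.85 × 47.2 × 370) = 75.48 mm.
M_n = T(d − a/2) = 1120.5 kN × (515 − 37.74) mm = 534.77 kN·m.
φM_n = 0.90 × 534.77 = 481.29 kN·m.

φM_n ≈ 481 kN·m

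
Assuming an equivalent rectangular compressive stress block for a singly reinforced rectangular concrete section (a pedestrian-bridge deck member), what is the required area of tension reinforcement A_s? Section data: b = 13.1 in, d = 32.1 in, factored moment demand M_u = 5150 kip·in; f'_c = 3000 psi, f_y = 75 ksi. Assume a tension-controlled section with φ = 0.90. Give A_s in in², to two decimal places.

M_n = M_u/φ = 5150/0.90 = 5722.22 kip·in.
From M_n = 0.85 f'_c a b (d − a/2):
a = d − √(d² − 2M_n/(0.85 f'_c b)) = 32.1 − √(32.1² − 2 × 5722.22/(0.85 × 3 × 13.1)) = 5.874 in.
A_s = 0.85 f'_c a b / f_y = 0.85 × 3 × 5.874 × 13.1 / 75 = 2.616 in².

A_s ≈ 2.62 in²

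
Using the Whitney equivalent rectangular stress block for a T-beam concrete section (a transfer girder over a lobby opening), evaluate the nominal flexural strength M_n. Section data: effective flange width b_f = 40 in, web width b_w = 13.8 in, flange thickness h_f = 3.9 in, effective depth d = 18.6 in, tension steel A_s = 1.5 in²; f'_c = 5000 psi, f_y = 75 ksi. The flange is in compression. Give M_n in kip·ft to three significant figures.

M_n ≈ 171 kip·ft

Tension: T = A_s f_y = 1.5 × 75 = 112.5 kips.
Try a within the flange: a = T/(0.85 f'_c b_f) = 112.5/(0.85 × 5 × 40) = 0.662 in.
Since a = 0.662 ≤ h_f = 3.9 in, the stress block lies entirely in the flange; analyse as a rectangular beam of width b_f.
M_n = T(d − a/2) = 112.5 × (18.6 − 0.331) = 2055.3 kip·in.
M_n = 2055.3/12 = 171.28 kip·ft.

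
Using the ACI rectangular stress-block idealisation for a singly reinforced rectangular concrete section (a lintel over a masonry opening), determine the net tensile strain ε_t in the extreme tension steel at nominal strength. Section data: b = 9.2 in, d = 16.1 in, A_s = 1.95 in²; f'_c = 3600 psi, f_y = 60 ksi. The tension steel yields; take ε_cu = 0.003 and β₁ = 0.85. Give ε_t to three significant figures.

a = A_s f_y/(0.85 f'_c b) = 4.156 in.
β₁ = 0.85, so c = a/β₁ = 4.156/0.85 = 4.889 in.
From the linear strain diagram with ε_cu = 0.003: ε_t = 0.003 (d − c)/c = 0.003 × (16.1 − 4.889)/4.889 = 0.00688.
Since ε_t ≥ 0.005, the section is tension-controlled.

ε_t ≈ 0.00688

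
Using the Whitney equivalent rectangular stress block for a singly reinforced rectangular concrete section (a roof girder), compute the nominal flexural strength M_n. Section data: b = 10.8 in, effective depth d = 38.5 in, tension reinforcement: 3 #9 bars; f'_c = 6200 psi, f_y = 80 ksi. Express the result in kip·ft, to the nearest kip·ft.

M_n ≈ 728 kip·ft

A_s = 3 × 1 = 3 in².
T = A_s f_y = 3 × 80 = 240 kips.
a = T/(0.85 f'_c b) = 240/(0.85 × 6.2 × 10.8) = 4.217 in.
M_n = T(d − a/2) = 240 × (38.5 − 2.1085) = 8734.0 kip·in = 8734.0/12 = 727.83 kip·ft.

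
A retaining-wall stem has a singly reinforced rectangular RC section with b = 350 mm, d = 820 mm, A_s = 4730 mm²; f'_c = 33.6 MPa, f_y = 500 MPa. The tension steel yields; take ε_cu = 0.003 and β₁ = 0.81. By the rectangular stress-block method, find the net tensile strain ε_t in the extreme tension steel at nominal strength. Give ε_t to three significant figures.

ε_t ≈ 0.00542

a = A_s f_y/(0.85 f'_c b) = 236.59 mm.
β₁ = 0.81, so c = a/β₁ = 236.59/0.81 = 292.09 mm.
From the linear strain diagram with ε_cu = 0.003: ε_t = 0.003 (d − c)/c = 0.003 × (820 − 292.09)/292.09 = 0.00542.
Since ε_t ≥ 0.005, the section is tension-controlled.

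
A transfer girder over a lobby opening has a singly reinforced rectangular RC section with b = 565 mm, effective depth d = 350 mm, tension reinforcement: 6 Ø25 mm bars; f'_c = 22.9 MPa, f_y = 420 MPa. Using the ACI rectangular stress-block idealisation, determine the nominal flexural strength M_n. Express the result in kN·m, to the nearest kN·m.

M_n ≈ 363 kN·m

A_s = 6 × 491 = 2946 mm².
T = A_s f_y = 2946 × 420 = 1237320 N = 1237.32 kN.
From C = T: a = T/(0.85 f'_c b) = 1237320/(0.85 × 22.9 × 565) = 112.51 mm.
M_n = T(d − a/2) = 1237.32 kN × (350 − 56.255) mm = 363.46 kN·m.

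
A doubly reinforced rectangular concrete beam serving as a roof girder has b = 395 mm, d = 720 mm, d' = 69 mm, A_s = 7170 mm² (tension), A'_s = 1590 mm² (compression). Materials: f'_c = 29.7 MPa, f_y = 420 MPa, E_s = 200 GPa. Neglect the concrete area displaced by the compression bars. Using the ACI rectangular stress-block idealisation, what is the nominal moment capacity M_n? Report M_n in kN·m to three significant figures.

Assume both tension and compression steel yield.
Net tension couple steel: A_s − A'_s = 5580 mm².
a = (A_s − A'_s) f_y / (0.85 f'_c b) = 2343600/(0.85 × 29.7 × 395) = 235.02 mm.
c = a/β₁ = 235.02/0.838 = 280.45 mm; ε'_s = 0.003(c − d')/c = 0.0023 ≥ f_y/E_s = 0.0021, so compression steel does yield.
M_n = (A_s − A'_s) f_y (d − a/2) + A'_s f_y (d − d') = [2343600 × (720 − 117.51) + 667800 × (720 − 69)] × 10⁻⁶ = 1412.00 + 434.74 = 1846.74 kN·m.

M_n ≈ 1850 kN·m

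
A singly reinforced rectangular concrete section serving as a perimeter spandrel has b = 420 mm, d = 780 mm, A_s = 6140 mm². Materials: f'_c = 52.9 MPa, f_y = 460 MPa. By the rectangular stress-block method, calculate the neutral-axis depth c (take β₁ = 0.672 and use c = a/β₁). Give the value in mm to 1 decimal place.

c ≈ 222.6 mm

T = A_s f_y = 6140 × 460 = 2824400 N = 2824.4 kN.
Setting C = 0.85 f'_c a b equal to T: a = 2824400/(0.85 × 52.9 × 420) = 149.555 mm.
With β₁ = 0.672, c = a/β₁ = 149.555/0.672 = 222.6 mm.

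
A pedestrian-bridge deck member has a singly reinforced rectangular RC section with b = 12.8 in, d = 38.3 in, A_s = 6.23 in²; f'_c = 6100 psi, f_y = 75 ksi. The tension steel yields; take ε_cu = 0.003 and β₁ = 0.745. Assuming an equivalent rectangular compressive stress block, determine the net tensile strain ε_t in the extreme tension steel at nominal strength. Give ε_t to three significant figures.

ε_t ≈ 0.00916

a = A_s f_y/(0.85 f'_c b) = 7.040 in.
β₁ = 0.745, so c = a/β₁ = 7.040/0.745 = 9.450 in.
From the linear strain diagram with ε_cu = 0.003: ε_t = 0.003 (d − c)/c = 0.003 × (38.3 − 9.450)/9.450 = 0.00916.
Since ε_t ≥ 0.005, the section is tension-controlled.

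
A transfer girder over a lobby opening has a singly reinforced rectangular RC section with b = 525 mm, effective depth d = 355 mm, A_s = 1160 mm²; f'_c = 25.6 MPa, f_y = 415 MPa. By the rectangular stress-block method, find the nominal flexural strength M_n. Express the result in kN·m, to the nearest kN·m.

M_n ≈ 161 kN·m

T = A_s f_y = 1160 × 415 = 481400 N = 481.4 kN.
From C = T: a = T/(0.85 f'_c b) = 481400/(0.85 × 25.6 × 525) = 42.14 mm.
M_n = T(d − a/2) = 481.4 kN × (355 − 21.07) mm = 160.75 kN·m.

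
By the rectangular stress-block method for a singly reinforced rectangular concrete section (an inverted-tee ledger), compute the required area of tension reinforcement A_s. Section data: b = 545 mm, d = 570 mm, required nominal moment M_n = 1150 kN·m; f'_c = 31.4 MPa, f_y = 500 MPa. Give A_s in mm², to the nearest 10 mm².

With M_n = 0.85 f'_c a b (d − a/2), solve the quadratic for a:
a = d − √(d² − 2M_n/(0.85 f'_c b)) = 570 − √(570² − 2 × 1150×10⁶/(0.85 × 31.4 × 545)) = 161.61 mm.
A_s = 0.85 f'_c a b / f_y = 0.85 × 31.4 × 161.61 × 545 / 500 = 4701.6 mm².

A_s ≈ 4700 mm²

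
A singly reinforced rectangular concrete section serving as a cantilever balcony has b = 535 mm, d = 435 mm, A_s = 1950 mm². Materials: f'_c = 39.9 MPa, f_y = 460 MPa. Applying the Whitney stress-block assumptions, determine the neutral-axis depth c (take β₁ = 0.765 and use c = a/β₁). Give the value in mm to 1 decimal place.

c ≈ 64.6 mm

T = A_s f_y = 1950 × 460 = 897000 N = 897 kN.
Setting C = 0.85 f'_c a b equal to T: a = 897000/(0.85 × 39.9 × 535) = 49.436 mm.
With β₁ = 0.765, c = a/β₁ = 49.436/0.765 = 64.6 mm.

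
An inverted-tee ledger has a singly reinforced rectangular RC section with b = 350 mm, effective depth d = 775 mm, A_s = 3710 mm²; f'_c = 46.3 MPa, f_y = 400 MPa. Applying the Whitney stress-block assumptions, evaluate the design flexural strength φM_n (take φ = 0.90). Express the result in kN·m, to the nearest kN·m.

T = A_s f_y = 3710 × 400 = 1484000 N = 1484 kN.
From C = T: a = T/(0.85 f'_c b) = 1484000/(0.85 × 46.3 × 350) = 107.74 mm.
M_n = T(d − a/2) = 1484 kN × (775 − 53.87) mm = 1070.16 kN·m.
φM_n = 0.90 × 1070.16 = 963.14 kN·m.

φM_n ≈ 963 kN·m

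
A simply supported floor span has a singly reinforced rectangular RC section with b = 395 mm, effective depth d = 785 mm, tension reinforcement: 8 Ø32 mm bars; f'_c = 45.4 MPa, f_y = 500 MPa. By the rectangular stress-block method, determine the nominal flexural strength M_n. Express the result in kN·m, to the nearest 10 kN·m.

A_s = 8 × 804 = 6432 mm².
T = A_s f_y = 6432 × 500 = 3216000 N = 3216 kN.
From C = T: a = T/(0.85 f'_c b) = 3216000/(0.85 × 45.4 × 395) = 210.98 mm.
M_n = T(d − a/2) = 3216 kN × (785 − 105.49) mm = 2185.30 kN·m.

M_n ≈ 2190 kN·m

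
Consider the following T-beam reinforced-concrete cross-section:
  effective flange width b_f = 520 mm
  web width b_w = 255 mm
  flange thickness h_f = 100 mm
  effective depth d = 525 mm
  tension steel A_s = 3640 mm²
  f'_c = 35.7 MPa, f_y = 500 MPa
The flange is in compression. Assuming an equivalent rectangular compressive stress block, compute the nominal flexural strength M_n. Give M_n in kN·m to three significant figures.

M_n ≈ 849 kN·m

Tension: T = A_s f_y = 3640 × 500 = 1820000 N.
Try a within the flange: a = T/(0.85 f'_c b_f) = 1820000/(0.85 × 35.7 × 520) = 115.34 mm.
a = 115.34 > h_f = 100 mm: the block extends into the web. Split into flange-overhang and web parts.
C_f = 0.85 f'_c (b_f − b_w) h_f = 0.85 × 35.7 × (520 − 255) × 100 = 804143 N.
Remaining web compression depth: a_w = (T − C_f)/(0.85 f'_c b_w) = (1820000 − 804143)/(0.85 × 35.7 × 255) = 131.28 mm.
M_n = C_f(d − h_f/2) + (T − C_f)(d − a_w/2) = 804143 × (525 − 50) + 1015857 × (525 − 65.64) = 381.97 + 466.64 = 848.61 × 10⁶ N·mm.
M_n = 848.61 kN·m.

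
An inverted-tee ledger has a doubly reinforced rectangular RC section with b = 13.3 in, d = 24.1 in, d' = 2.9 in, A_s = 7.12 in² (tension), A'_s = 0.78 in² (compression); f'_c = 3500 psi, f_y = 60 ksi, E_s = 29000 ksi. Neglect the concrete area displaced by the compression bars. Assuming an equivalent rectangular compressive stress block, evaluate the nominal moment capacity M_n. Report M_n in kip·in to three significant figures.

Assume both steels yield.
a = (A_s − A'_s) f_y/(0.85 f'_c b) = (7.12 − 0.78) × 60/(0.85 × 3.5 × 13.3) = 9.614 in.
c = a/β₁ = 9.614/0.85 = 11.311 in; ε'_s = 0.003(c − d')/c = 0.0022 ≥ ε_y = 0.0021, so the compression steel yields.
M_n = (A_s − A'_s) f_y (d − a/2) + A'_s f_y (d − d') = 380.4 × (24.1 − 4.807) + 46.8 × (24.1 − 2.9) = 7339.1 + 992.2 = 8331.3 kip·in.

M_n ≈ 8330 kip·in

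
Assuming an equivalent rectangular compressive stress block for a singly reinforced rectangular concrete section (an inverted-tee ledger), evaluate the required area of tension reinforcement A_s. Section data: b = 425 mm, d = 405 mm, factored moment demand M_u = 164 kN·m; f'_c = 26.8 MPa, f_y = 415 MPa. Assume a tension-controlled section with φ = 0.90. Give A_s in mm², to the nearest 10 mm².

M_n = M_u/φ = 164/0.90 = 182.222 kN·m.
With M_n = 0.85 f'_c a b (d − a/2), solve the quadratic for a:
a = d − √(d² − 2M_n/(0.85 f'_c b)) = 405 − √(405² − 2 × 182.222×10⁶/(0.85 × 26.8 × 425)) = 49.50 mm.
A_s = 0.85 f'_c a b / f_y = 0.85 × 26.8 × 49.50 × 425 / 415 = 1154.8 mm².

A_s ≈ 1150 mm²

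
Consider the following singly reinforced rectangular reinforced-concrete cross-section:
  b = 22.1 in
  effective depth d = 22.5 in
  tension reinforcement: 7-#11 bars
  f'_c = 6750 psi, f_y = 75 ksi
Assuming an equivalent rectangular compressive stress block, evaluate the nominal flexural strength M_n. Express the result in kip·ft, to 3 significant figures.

A_s = 7 × 1.56 = 10.92 in².
T = A_s f_y = 10.92 × 75 = 819 kips.
a = T/(0.85 f'_c b) = 819/(0.85 × 6.75 × 22.1) = 6.459 in.
M_n = T(d − a/2) = 819 × (22.5 − 3.2295) = 15782.5 kip·in = 15782.5/12 = 1315.21 kip·ft.

M_n ≈ 1320 kip·ft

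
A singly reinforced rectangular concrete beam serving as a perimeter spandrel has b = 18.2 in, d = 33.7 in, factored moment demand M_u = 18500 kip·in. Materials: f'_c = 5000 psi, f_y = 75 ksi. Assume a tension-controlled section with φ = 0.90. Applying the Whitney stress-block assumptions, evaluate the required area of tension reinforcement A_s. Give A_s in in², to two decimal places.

M_n = M_u/φ = 18500/0.90 = 20555.6 kip·in.
From M_n = 0.85 f'_c a b (d − a/2):
a = d − √(d² − 2M_n/(0.85 f'_c b)) = 33.7 − √(33.7² − 2 × 20555.6/(0.85 × 5 × 18.2)) = 9.120 in.
A_s = 0.85 f'_c a b / f_y = 0.85 × 5 × 9.120 × 18.2 / 75 = 9.406 in².

A_s ≈ 9.41 in²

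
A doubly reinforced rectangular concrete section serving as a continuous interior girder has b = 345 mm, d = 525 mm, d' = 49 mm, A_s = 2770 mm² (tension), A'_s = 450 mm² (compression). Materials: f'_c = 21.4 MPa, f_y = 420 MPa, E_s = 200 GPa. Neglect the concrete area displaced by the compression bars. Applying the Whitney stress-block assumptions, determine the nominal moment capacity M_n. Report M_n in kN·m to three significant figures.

Assume both tension and compression steel yield.
Net tension couple steel: A_s − A'_s = 2320 mm².
a = (A_s − A'_s) f_y / (0.85 f'_c b) = 974400/(0.85 × 21.4 × 345) = 155.27 mm.
c = a/β₁ = 155.27/0.85 = 182.67 mm; ε'_s = 0.003(c − d')/c = 0.0022 ≥ f_y/E_s = 0.0021, so compression steel does yield.
M_n = (A_s − A'_s) f_y (d − a/2) + A'_s f_y (d − d') = [974400 × (525 − 77.635) + 189000 × (525 − 49)] × 10⁻⁶ = 435.91 + 89.96 = 525.87 kN·m.

M_n ≈ 526 kN·m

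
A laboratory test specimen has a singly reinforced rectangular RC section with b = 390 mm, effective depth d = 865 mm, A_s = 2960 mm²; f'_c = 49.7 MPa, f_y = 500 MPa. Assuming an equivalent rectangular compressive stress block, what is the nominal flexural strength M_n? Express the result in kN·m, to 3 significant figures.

M_n ≈ 1210 kN·m

T = A_s f_y = 2960 × 500 = 1480000 N = 1480 kN.
From C = T: a = T/(0.85 f'_c b) = 1480000/(0.85 × 49.7 × 390) = 89.83 mm.
M_n = T(d − a/2) = 1480 kN × (865 − 44.915) mm = 1213.73 kN·m.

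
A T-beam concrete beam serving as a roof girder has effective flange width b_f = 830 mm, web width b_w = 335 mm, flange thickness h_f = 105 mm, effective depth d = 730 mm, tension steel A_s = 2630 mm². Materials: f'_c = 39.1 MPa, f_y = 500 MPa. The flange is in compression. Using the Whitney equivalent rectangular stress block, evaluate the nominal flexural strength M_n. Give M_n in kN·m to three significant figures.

Tension: T = A_s f_y = 2630 × 500 = 1315000 N.
Try a within the flange: a = T/(0.85 f'_c b_f) = 1315000/(0.85 × 39.1 × 830) = 47.67 mm.
Since a = 47.67 ≤ h_f = 105 mm, the stress block lies entirely in the flange; analyse as a rectangular beam of width b_f.
M_n = T(d − a/2) = 1315000 × (730 − 23.835) = 928.61 × 10⁶ N·mm.
M_n = 928.61 kN·m.

M_n ≈ 929 kN·m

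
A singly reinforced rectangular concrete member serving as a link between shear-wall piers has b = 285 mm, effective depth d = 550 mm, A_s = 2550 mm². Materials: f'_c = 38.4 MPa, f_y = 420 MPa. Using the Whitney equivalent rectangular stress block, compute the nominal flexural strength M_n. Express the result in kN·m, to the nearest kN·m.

M_n ≈ 527 kN·m

T = A_s f_y = 2550 × 420 = 1071000 N = 1071 kN.
From C = T: a = T/(0.85 f'_c b) = 1071000/(0.85 × 38.4 × 285) = 115.13 mm.
M_n = T(d − a/2) = 1071 kN × (550 − 57.565) mm = 527.40 kN·m.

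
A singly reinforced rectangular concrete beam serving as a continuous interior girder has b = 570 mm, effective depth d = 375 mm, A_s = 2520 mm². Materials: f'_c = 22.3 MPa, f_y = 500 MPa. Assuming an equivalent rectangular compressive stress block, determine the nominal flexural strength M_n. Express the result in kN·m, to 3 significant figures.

M_n ≈ 399 kN·m

T = A_s f_y = 2520 × 500 = 1260000 N = 1260 kN.
From C = T: a = T/(0.85 f'_c b) = 1260000/(0.85 × 22.3 × 570) = 116.62 mm.
M_n = T(d − a/2) = 1260 kN × (375 − 58.31) mm = 399.03 kN·m.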